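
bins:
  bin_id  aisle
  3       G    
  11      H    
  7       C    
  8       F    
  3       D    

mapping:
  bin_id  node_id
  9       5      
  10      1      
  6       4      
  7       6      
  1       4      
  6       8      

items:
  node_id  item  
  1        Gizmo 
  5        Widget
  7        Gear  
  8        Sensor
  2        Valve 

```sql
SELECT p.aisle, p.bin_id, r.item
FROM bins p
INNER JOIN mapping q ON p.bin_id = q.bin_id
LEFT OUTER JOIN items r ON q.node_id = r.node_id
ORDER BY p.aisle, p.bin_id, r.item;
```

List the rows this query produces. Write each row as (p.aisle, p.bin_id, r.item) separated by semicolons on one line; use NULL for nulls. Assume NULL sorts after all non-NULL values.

Step 1 — p INNER JOIN q on bin_id → 1 row(s).
Then LEFT JOIN `items r` on node_id: each of those 1 rows is kept; rows whose q.node_id has no match in r get NULL for r's columns.

(C, 7, NULL)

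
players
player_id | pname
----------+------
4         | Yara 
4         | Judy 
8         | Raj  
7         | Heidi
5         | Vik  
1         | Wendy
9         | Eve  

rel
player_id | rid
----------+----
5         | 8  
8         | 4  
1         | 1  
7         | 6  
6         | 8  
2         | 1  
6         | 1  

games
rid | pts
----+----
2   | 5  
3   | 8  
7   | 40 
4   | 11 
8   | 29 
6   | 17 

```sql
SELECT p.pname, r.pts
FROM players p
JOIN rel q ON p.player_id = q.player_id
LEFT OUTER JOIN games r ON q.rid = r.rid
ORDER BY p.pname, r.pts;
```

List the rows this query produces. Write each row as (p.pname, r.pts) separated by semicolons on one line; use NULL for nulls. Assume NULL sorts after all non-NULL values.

Evaluate left to right. First `players p INNER JOIN rel q` on player_id: 4 row(s).
Then LEFT JOIN `games r` on rid: each of those 4 rows is kept; rows whose q.rid has no match in r get NULL for r's columns.

(Heidi, 17); (Raj, 11); (Vik, 29); (Wendy, NULL)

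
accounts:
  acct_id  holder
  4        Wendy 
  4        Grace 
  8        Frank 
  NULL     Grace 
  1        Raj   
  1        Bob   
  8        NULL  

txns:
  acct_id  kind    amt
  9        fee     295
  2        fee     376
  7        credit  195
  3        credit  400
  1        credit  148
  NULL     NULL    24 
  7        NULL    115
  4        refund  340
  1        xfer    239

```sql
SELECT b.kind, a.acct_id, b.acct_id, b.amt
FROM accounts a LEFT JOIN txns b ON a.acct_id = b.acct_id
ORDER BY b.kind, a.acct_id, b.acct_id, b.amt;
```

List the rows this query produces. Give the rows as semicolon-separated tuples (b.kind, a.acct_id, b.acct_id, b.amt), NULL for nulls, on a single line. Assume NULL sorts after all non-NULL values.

(credit, 1, 1, 148); (credit, 1, 1, 148); (refund, 4, 4, 340); (refund, 4, 4, 340); (xfer, 1, 1, 239); (xfer, 1, 1, 239); (NULL, 8, NULL, NULL); (NULL, 8, NULL, NULL); (NULL, NULL, NULL, NULL)

LEFT JOIN keeps every row from `accounts`; unmatched rows get NULL for `txns`'s columns.
Matching on a.acct_id = b.acct_id. A NULL in a compared column never satisfies the condition.
- a row (acct_id=4): matches 1 b row(s) → 1 output row(s).
- a row (acct_id=4): matches 1 b row(s) → 1 output row(s).
- a row (acct_id=8): no match → kept, b columns NULL.
- a row (acct_id=NULL): no match → kept, b columns NULL.
- a row (acct_id=1): matches 2 b row(s) → 2 output row(s).
- a row (acct_id=1): matches 2 b row(s) → 2 output row(s).
- a row (acct_id=8): no match → kept, b columns NULL.
After projecting and ordering:
b.kind | a.acct_id | b.acct_id | b.amt
credit | 1 | 1 | 148
credit | 1 | 1 | 148
refund | 4 | 4 | 340
refund | 4 | 4 | 340
xfer | 1 | 1 | 239
xfer | 1 | 1 | 239
NULL | 8 | NULL | NULL
NULL | 8 | NULL | NULL
NULL | NULL | NULL | NULL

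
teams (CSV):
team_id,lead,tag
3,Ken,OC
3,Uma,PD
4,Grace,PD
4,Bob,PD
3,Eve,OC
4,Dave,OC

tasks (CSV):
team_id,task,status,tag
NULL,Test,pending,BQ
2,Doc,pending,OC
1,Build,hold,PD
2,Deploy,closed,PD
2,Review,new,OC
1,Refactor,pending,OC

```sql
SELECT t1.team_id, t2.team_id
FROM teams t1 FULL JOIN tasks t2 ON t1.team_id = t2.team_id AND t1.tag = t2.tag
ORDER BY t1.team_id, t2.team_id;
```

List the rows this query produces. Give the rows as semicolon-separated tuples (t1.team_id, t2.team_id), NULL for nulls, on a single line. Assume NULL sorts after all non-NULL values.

(3, NULL); (3, NULL); (3, NULL); (4, NULL); (4, NULL); (4, NULL); (NULL, 1); (NULL, 1); (NULL, 2); (NULL, 2); (NULL, 2); (NULL, NULL)

FULL OUTER JOIN keeps every row from both sides; unmatched rows get NULL for the other side's columns.
Matching on t1.team_id = t2.team_id AND t1.tag = t2.tag. A NULL in a compared column never satisfies the condition.
- t1[0] team_id=3, tag=OC → no match; kept with NULLs on the t2 side.
- t1[1] team_id=3, tag=PD → no match; kept with NULLs on the t2 side.
- t1[2] team_id=4, tag=PD → no match; kept with NULLs on the t2 side.
- t1[3] team_id=4, tag=PD → no match; kept with NULLs on the t2 side.
- t1[4] team_id=3, tag=OC → no match; kept with NULLs on the t2 side.
- t1[5] team_id=4, tag=OC → no match; kept with NULLs on the t2 side.
- plus 6 unmatched t2 row(s), each kept with NULL t1 columns.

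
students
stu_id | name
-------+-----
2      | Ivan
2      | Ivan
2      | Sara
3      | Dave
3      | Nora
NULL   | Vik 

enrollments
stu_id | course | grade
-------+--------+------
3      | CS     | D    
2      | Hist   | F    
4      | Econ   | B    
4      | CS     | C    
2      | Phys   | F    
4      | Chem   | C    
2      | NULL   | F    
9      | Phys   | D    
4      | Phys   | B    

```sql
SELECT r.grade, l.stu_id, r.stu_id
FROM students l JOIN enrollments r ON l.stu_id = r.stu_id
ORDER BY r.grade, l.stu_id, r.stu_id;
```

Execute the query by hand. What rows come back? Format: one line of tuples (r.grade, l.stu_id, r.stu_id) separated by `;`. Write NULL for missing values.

(D, 3, 3); (D, 3, 3); (F, 2, 2); (F, 2, 2); (F, 2, 2); (F, 2, 2); (F, 2, 2); (F, 2, 2); (F, 2, 2); (F, 2, 2); (F, 2, 2)

INNER JOIN keeps only pairs where the ON condition holds.
Matching on l.stu_id = r.stu_id. A NULL in a compared column never satisfies the condition.
- stu_id=2: 3 matching r row(s), so 3 row(s) emitted.
- stu_id=2: 3 matching r row(s), so 3 row(s) emitted.
- stu_id=2: 3 matching r row(s), so 3 row(s) emitted.
- stu_id=3: 1 matching r row(s), so 1 row(s) emitted.
- stu_id=3: 1 matching r row(s), so 1 row(s) emitted.
- stu_id=NULL: no matching r row, dropped.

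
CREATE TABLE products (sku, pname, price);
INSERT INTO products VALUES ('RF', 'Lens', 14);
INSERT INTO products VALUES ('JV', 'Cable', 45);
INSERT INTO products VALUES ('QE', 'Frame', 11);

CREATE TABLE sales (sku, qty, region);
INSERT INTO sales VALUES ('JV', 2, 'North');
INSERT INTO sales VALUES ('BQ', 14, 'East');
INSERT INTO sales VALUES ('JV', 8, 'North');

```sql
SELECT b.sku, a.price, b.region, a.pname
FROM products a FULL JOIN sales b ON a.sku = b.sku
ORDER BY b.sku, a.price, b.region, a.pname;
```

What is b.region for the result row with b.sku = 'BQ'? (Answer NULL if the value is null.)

East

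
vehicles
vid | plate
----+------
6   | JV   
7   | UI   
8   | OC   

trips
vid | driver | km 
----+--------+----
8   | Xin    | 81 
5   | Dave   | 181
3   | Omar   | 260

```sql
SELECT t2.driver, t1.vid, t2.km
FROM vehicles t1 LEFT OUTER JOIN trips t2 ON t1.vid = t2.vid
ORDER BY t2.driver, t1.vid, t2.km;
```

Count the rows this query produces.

3

LEFT JOIN keeps every row from `vehicles`; unmatched rows get NULL for `trips`'s columns.
Matching on t1.vid = t2.vid.
- vid=6: no t2 row matches, row kept with t2 columns NULL.
- vid=7: no t2 row matches, row kept with t2 columns NULL.
- vid=8: 1 matching t2 row(s), so 1 row(s) emitted.
Total: 1 matched + 2 padded = 3 rows.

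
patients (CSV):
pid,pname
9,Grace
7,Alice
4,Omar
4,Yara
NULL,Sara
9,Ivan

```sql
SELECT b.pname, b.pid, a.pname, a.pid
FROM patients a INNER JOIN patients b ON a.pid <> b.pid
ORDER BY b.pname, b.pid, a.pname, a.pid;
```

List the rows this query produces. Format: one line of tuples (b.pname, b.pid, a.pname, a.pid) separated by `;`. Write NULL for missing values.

(Alice, 7, Grace, 9); (Alice, 7, Ivan, 9); (Alice, 7, Omar, 4); (Alice, 7, Yara, 4); (Grace, 9, Alice, 7); (Grace, 9, Omar, 4); (Grace, 9, Yara, 4); (Ivan, 9, Alice, 7); (Ivan, 9, Omar, 4); (Ivan, 9, Yara, 4); (Omar, 4, Alice, 7); (Omar, 4, Grace, 9); (Omar, 4, Ivan, 9); (Yara, 4, Alice, 7); (Yara, 4, Grace, 9); (Yara, 4, Ivan, 9)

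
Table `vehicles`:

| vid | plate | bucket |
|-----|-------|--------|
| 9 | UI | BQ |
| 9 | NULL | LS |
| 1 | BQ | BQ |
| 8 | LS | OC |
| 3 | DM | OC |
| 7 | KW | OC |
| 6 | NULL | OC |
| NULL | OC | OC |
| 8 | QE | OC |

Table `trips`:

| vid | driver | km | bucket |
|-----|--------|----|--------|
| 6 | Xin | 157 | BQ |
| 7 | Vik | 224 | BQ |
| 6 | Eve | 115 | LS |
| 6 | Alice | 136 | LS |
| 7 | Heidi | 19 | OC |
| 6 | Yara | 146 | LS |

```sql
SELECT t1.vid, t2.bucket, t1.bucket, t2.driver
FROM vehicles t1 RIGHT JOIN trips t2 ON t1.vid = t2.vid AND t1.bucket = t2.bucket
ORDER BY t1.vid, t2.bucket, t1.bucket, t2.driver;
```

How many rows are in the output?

6

RIGHT JOIN keeps every row from `trips`; unmatched rows get NULL for `vehicles`'s columns.
Matching on t1.vid = t2.vid AND t1.bucket = t2.bucket. A NULL in a compared column never satisfies the condition.
Matched pairs: 1; unmatched t2 rows kept: 5.
Total: 1 matched + 5 padded = 6 rows.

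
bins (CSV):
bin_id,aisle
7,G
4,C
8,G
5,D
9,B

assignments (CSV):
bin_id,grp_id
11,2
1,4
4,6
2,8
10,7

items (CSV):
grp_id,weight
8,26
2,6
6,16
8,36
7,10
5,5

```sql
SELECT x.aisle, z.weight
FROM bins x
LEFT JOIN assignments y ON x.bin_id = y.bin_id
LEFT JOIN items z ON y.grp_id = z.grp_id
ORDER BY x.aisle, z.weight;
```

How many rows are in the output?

Step 1 — x LEFT JOIN y on bin_id → 5 row(s).
Then LEFT JOIN `items z` on grp_id: each of those 5 rows is kept; rows whose y.grp_id has no match in z get NULL for z's columns.
Result: 5 row(s).

5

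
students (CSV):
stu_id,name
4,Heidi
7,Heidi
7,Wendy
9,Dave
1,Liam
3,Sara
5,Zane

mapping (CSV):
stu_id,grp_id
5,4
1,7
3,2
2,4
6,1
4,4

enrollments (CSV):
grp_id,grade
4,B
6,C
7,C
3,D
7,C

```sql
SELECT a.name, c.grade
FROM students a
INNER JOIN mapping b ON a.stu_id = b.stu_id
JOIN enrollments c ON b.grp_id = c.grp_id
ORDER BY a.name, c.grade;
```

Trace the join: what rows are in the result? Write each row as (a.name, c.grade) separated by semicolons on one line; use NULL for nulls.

(Heidi, B); (Liam, C); (Liam, C); (Zane, B)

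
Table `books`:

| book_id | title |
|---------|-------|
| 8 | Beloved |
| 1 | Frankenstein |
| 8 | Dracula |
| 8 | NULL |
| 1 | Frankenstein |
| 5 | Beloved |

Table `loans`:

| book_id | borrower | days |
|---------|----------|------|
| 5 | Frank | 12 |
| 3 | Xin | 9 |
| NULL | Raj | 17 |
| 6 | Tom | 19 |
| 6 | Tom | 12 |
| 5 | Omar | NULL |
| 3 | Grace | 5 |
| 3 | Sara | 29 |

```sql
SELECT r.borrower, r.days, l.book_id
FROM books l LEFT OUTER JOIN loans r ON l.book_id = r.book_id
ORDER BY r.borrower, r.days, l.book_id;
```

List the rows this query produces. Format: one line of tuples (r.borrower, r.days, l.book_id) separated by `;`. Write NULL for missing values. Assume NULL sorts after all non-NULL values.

(Frank, 12, 5); (Omar, NULL, 5); (NULL, NULL, 1); (NULL, NULL, 1); (NULL, NULL, 8); (NULL, NULL, 8); (NULL, NULL, 8)

LEFT JOIN keeps every row from `books`; unmatched rows get NULL for `loans`'s columns.
Matching on l.book_id = r.book_id. A NULL in a compared column never satisfies the condition.
- l row (book_id=8): no match → kept, r columns NULL.
- l row (book_id=1): no match → kept, r columns NULL.
- l row (book_id=8): no match → kept, r columns NULL.
- l row (book_id=8): no match → kept, r columns NULL.
- l row (book_id=1): no match → kept, r columns NULL.
- l row (book_id=5): matches 2 r row(s) → 2 output row(s).
After projecting and ordering:
r.borrower | r.days | l.book_id
Frank | 12 | 5
Omar | NULL | 5
NULL | NULL | 1
NULL | NULL | 1
NULL | NULL | 8
NULL | NULL | 8
NULL | NULL | 8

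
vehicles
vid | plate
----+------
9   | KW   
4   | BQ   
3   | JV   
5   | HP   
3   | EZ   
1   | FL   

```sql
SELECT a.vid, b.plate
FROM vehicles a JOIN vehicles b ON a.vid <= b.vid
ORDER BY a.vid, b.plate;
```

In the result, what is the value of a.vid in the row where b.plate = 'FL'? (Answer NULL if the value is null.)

1

INNER JOIN keeps only pairs where the ON condition holds.
Matching on a.vid <= b.vid.
Matched pairs: 22.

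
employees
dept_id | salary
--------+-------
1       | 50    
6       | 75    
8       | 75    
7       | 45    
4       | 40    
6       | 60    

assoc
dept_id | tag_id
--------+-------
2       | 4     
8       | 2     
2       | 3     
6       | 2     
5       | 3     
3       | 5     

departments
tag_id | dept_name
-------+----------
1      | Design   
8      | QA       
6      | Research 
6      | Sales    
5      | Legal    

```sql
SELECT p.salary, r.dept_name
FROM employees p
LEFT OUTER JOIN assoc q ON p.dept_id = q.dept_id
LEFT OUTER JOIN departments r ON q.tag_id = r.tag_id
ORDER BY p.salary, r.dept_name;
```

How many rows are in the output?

Step 1 — p LEFT JOIN q on dept_id → 6 row(s).
Then LEFT JOIN `departments r` on tag_id: each of those 6 rows is kept; rows whose q.tag_id has no match in r get NULL for r's columns.
Result: 6 row(s).

6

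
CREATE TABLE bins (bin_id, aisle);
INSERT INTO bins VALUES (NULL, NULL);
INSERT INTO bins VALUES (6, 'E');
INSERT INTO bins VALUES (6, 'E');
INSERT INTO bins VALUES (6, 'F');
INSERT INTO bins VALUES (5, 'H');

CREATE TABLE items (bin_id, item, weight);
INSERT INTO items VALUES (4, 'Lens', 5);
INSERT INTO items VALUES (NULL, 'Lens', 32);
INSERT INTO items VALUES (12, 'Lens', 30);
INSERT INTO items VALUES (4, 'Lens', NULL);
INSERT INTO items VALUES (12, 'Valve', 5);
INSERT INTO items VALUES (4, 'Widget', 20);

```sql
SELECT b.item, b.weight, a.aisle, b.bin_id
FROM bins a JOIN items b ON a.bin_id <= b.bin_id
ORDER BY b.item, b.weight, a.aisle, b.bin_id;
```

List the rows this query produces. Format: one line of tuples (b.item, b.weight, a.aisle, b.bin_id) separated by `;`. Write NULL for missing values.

(Lens, 30, E, 12); (Lens, 30, E, 12); (Lens, 30, F, 12); (Lens, 30, H, 12); (Valve, 5, E, 12); (Valve, 5, E, 12); (Valve, 5, F, 12); (Valve, 5, H, 12)

INNER JOIN keeps only pairs where the ON condition holds.
Matching on a.bin_id <= b.bin_id. A NULL in a compared column never satisfies the condition.
- a row (bin_id=NULL): no match → dropped.
- a row (bin_id=6): matches 2 b row(s) → 2 output row(s).
- a row (bin_id=6): matches 2 b row(s) → 2 output row(s).
- a row (bin_id=6): matches 2 b row(s) → 2 output row(s).
- a row (bin_id=5): matches 2 b row(s) → 2 output row(s).
After projecting and ordering:
b.item | b.weight | a.aisle | b.bin_id
Lens | 30 | E | 12
Lens | 30 | E | 12
Lens | 30 | F | 12
Lens | 30 | H | 12
Valve | 5 | E | 12
Valve | 5 | E | 12
Valve | 5 | F | 12
Valve | 5 | H | 12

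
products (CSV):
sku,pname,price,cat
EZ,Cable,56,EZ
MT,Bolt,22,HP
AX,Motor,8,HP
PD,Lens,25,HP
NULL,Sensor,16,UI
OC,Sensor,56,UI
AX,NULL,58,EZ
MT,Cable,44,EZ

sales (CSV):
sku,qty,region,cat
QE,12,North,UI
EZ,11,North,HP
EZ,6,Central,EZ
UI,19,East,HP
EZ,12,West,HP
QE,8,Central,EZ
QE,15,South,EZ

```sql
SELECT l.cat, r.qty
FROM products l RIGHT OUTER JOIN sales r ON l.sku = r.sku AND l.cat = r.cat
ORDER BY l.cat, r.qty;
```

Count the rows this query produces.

RIGHT JOIN keeps every row from `sales`; unmatched rows get NULL for `products`'s columns.
Matching on l.sku = r.sku AND l.cat = r.cat. A NULL in a compared column never satisfies the condition.
Matched pairs: 1; unmatched r rows kept: 6.
Total: 1 matched + 6 padded = 7 rows.

7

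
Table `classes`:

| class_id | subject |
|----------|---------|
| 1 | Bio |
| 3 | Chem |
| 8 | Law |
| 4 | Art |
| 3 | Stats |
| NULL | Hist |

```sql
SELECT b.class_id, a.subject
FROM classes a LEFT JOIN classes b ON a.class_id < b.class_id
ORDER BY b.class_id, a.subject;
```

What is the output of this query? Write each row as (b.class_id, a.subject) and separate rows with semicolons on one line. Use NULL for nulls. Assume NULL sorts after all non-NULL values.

LEFT JOIN keeps every row from `classes a`; unmatched rows get NULL for `classes b`'s columns.
Matching on a.class_id < b.class_id. A NULL in a compared column never satisfies the condition.
Matched pairs: 9; unmatched a rows kept: 2.

(3, Bio); (3, Bio); (4, Bio); (4, Chem); (4, Stats); (8, Art); (8, Bio); (8, Chem); (8, Stats); (NULL, Hist); (NULL, Law)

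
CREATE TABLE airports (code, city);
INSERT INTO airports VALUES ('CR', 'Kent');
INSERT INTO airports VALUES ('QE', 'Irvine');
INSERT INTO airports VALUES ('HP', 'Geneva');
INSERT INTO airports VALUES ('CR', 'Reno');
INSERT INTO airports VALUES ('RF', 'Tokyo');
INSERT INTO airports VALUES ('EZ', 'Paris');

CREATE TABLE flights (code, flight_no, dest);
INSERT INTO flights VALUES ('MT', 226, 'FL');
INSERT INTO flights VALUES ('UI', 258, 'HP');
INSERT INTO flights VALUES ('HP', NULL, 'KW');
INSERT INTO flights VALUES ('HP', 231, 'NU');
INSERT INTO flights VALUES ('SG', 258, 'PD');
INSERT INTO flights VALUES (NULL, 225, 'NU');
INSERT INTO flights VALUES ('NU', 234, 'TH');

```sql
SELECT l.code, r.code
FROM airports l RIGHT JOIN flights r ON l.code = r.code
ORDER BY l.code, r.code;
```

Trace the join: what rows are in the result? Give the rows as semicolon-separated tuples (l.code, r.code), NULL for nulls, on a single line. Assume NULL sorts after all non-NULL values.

RIGHT JOIN keeps every row from `flights`; unmatched rows get NULL for `airports`'s columns.
Matching on l.code = r.code. A NULL in a compared column never satisfies the condition.
- l (code=CR) has no partner in r.
- l (code=QE) has no partner in r.
- l (code=HP) pairs with 2 row(s) of r.
- l (code=CR) has no partner in r.
- l (code=RF) has no partner in r.
- l (code=EZ) has no partner in r.
- 5 row(s) from r found no l partner → padded with NULL.
After projecting and ordering:
l.code | r.code
HP | HP
HP | HP
NULL | MT
NULL | NU
NULL | SG
NULL | UI
NULL | NULL

(HP, HP); (HP, HP); (NULL, MT); (NULL, NU); (NULL, SG); (NULL, UI); (NULL, NULL)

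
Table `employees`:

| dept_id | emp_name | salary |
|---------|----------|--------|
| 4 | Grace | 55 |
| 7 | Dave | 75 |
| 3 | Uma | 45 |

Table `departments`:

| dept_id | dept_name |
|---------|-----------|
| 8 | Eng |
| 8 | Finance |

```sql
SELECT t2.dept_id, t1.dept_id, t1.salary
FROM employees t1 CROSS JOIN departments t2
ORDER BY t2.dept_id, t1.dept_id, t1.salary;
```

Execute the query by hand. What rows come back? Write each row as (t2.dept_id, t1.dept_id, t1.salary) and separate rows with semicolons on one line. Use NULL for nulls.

CROSS JOIN pairs every row of `employees` with every row of `departments`: 3 × 2 = 6 rows.
After projecting and ordering:
t2.dept_id | t1.dept_id | t1.salary
8 | 3 | 45
8 | 3 | 45
8 | 4 | 55
8 | 4 | 55
8 | 7 | 75
8 | 7 | 75

(8, 3, 45); (8, 3, 45); (8, 4, 55); (8, 4, 55); (8, 7, 75); (8, 7, 75)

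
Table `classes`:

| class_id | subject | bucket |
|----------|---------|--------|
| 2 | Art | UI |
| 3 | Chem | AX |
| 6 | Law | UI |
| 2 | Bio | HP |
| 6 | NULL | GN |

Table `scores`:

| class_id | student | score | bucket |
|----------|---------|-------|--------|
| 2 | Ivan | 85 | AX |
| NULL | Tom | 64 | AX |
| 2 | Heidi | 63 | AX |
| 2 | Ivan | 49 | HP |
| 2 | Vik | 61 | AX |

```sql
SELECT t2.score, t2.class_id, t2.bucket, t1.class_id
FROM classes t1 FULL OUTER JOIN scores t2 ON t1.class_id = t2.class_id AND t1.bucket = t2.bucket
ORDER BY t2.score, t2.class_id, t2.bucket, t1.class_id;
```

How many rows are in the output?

9

FULL OUTER JOIN keeps every row from both sides; unmatched rows get NULL for the other side's columns.
Matching on t1.class_id = t2.class_id AND t1.bucket = t2.bucket. A NULL in a compared column never satisfies the condition.
Matched pairs: 1; unmatched t1 rows kept: 4; unmatched t2 rows kept: 4.
Total: 1 matched + 8 padded = 9 rows.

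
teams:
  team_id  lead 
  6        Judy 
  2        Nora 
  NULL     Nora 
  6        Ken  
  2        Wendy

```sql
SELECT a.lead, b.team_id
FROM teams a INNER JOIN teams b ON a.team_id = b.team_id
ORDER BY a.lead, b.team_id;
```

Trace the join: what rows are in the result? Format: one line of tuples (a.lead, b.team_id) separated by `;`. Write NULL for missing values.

INNER JOIN keeps only pairs where the ON condition holds.
Matching on a.team_id = b.team_id. A NULL in a compared column never satisfies the condition.
Matched pairs: 8.

(Judy, 6); (Judy, 6); (Ken, 6); (Ken, 6); (Nora, 2); (Nora, 2); (Wendy, 2); (Wendy, 2)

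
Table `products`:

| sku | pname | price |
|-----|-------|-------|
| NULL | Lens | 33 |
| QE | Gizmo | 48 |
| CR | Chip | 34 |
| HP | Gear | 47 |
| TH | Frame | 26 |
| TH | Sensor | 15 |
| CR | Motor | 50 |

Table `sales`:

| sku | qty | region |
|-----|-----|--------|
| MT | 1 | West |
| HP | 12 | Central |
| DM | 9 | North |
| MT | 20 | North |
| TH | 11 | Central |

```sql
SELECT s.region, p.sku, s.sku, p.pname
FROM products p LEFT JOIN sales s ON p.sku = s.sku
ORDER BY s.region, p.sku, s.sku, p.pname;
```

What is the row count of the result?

LEFT JOIN keeps every row from `products`; unmatched rows get NULL for `sales`'s columns.
Matching on p.sku = s.sku. A NULL in a compared column never satisfies the condition.
- p (sku=NULL) has no partner → padded with NULL.
- p (sku=QE) has no partner → padded with NULL.
- p (sku=CR) has no partner → padded with NULL.
- p (sku=HP) pairs with 1 row(s) of s.
- p (sku=TH) pairs with 1 row(s) of s.
- p (sku=TH) pairs with 1 row(s) of s.
- p (sku=CR) has no partner → padded with NULL.
Total: 3 matched + 4 padded = 7 rows.

7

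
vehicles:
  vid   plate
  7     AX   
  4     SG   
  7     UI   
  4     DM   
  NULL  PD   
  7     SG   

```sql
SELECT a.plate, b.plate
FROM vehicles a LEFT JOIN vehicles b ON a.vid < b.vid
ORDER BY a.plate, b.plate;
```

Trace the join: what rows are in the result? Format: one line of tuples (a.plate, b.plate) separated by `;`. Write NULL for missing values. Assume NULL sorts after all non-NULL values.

(AX, NULL); (DM, AX); (DM, SG); (DM, UI); (PD, NULL); (SG, AX); (SG, SG); (SG, UI); (SG, NULL); (UI, NULL)

LEFT JOIN keeps every row from `vehicles a`; unmatched rows get NULL for `vehicles b`'s columns.
Matching on a.vid < b.vid. A NULL in a compared column never satisfies the condition.
Matched pairs: 6; unmatched a rows kept: 4.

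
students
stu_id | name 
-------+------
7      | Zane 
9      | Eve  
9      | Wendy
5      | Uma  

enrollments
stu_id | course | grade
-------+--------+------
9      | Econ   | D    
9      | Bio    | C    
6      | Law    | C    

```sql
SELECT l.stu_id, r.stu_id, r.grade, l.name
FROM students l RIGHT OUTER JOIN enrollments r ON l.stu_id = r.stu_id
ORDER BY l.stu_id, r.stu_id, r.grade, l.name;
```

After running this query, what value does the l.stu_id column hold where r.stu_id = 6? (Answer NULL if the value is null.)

NULL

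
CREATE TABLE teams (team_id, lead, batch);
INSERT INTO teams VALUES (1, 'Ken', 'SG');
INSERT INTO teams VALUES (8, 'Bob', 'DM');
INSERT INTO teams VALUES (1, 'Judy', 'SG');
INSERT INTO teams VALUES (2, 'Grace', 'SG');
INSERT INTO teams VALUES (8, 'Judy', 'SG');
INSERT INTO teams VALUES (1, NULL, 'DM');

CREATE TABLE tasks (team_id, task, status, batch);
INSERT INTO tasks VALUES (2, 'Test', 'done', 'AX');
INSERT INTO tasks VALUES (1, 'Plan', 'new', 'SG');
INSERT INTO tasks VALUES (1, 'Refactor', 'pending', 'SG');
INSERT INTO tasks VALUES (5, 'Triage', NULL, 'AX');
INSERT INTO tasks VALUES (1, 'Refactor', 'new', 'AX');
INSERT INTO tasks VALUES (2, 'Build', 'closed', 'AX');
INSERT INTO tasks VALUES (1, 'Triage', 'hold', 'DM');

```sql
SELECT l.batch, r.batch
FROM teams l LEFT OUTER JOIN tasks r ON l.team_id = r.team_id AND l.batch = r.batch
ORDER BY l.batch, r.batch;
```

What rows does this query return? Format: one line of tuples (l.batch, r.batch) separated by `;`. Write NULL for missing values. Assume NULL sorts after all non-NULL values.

(DM, DM); (DM, NULL); (SG, SG); (SG, SG); (SG, SG); (SG, SG); (SG, NULL); (SG, NULL)

LEFT JOIN keeps every row from `teams`; unmatched rows get NULL for `tasks`'s columns.
Matching on l.team_id = r.team_id AND l.batch = r.batch.
Matched pairs: 5; unmatched l rows kept: 3.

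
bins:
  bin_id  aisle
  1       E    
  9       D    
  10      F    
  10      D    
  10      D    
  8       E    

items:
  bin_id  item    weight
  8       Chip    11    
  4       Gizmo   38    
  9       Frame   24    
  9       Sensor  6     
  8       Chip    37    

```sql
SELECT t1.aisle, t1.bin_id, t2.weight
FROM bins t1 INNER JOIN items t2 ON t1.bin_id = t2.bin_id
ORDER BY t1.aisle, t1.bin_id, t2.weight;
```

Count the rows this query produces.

4

INNER JOIN keeps only pairs where the ON condition holds.
Matching on t1.bin_id = t2.bin_id.
Matched pairs: 4.
Total: 4 rows.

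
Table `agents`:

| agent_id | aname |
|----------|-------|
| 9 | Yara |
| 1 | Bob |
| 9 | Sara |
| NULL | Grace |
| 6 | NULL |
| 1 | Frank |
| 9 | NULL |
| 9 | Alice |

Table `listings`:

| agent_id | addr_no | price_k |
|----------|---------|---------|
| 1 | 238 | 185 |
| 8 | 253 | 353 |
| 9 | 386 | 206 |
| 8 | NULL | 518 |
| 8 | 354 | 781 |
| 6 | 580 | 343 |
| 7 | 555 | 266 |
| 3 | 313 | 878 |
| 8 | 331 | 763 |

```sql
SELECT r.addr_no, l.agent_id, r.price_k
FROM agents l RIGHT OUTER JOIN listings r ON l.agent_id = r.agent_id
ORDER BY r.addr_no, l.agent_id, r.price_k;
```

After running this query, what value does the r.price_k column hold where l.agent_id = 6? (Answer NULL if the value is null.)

RIGHT JOIN keeps every row from `listings`; unmatched rows get NULL for `agents`'s columns.
Matching on l.agent_id = r.agent_id. A NULL in a compared column never satisfies the condition.
Matched pairs: 7; unmatched r rows kept: 6.

343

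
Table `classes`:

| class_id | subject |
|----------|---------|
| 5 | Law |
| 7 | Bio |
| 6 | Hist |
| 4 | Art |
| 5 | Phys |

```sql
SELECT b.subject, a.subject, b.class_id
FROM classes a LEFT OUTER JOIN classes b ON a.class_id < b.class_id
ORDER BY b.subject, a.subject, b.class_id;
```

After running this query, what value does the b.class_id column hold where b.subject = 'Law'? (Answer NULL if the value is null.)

LEFT JOIN keeps every row from `classes a`; unmatched rows get NULL for `classes b`'s columns.
Matching on a.class_id < b.class_id.
- class_id=5: 2 matching b row(s), so 2 row(s) emitted.
- class_id=7: no b row matches, row kept with b columns NULL.
- class_id=6: 1 matching b row(s), so 1 row(s) emitted.
- class_id=4: 4 matching b row(s), so 4 row(s) emitted.
- class_id=5: 2 matching b row(s), so 2 row(s) emitted.

5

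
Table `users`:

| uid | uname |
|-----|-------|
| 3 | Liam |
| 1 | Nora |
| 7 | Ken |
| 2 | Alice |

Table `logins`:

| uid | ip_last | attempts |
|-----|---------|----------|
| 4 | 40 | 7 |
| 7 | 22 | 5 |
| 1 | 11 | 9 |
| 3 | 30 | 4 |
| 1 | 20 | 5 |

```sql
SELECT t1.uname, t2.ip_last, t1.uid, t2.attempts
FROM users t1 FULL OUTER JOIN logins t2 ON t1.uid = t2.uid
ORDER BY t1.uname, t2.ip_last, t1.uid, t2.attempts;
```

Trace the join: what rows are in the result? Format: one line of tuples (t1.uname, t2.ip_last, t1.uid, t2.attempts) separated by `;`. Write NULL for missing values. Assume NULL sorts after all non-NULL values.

FULL OUTER JOIN keeps every row from both sides; unmatched rows get NULL for the other side's columns.
Matching on t1.uid = t2.uid.
- uid=3: 1 matching t2 row(s), so 1 row(s) emitted.
- uid=1: 2 matching t2 row(s), so 2 row(s) emitted.
- uid=7: 1 matching t2 row(s), so 1 row(s) emitted.
- uid=2: no t2 row matches, row kept with t2 columns NULL.
- 1 row(s) from t2 found no t1 partner → padded with NULL.
After projecting and ordering:
t1.uname | t2.ip_last | t1.uid | t2.attempts
Alice | NULL | 2 | NULL
Ken | 22 | 7 | 5
Liam | 30 | 3 | 4
Nora | 11 | 1 | 9
Nora | 20 | 1 | 5
NULL | 40 | NULL | 7

(Alice, NULL, 2, NULL); (Ken, 22, 7, 5); (Liam, 30, 3, 4); (Nora, 11, 1, 9); (Nora, 20, 1, 5); (NULL, 40, NULL, 7)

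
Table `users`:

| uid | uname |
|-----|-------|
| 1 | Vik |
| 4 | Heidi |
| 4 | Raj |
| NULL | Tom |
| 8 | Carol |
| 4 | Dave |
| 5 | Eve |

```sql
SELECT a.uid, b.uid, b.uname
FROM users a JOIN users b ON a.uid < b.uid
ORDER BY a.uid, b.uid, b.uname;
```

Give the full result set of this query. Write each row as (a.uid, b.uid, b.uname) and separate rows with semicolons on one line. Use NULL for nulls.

INNER JOIN keeps only pairs where the ON condition holds.
Matching on a.uid < b.uid. A NULL in a compared column never satisfies the condition.
Matched pairs: 12.

(1, 4, Dave); (1, 4, Heidi); (1, 4, Raj); (1, 5, Eve); (1, 8, Carol); (4, 5, Eve); (4, 5, Eve); (4, 5, Eve); (4, 8, Carol); (4, 8, Carol); (4, 8, Carol); (5, 8, Carol)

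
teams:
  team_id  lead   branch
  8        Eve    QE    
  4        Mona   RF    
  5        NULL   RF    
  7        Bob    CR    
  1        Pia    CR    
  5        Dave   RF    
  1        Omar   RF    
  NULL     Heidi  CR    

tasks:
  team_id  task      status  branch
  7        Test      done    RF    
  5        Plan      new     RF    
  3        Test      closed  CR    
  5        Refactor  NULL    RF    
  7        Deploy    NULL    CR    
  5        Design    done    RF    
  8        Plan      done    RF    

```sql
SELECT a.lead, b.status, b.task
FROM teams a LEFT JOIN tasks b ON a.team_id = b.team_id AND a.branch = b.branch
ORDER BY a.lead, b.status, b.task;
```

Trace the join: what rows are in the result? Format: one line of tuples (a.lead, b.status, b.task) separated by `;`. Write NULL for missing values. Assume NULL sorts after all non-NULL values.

LEFT JOIN keeps every row from `teams`; unmatched rows get NULL for `tasks`'s columns.
Matching on a.team_id = b.team_id AND a.branch = b.branch. A NULL in a compared column never satisfies the condition.
- a[0] team_id=8, branch=QE → no match; kept with NULLs on the b side.
- a[1] team_id=4, branch=RF → no match; kept with NULLs on the b side.
- a[2] team_id=5, branch=RF → 3 match(es) in b → 3 row(s).
- a[3] team_id=7, branch=CR → 1 match(es) in b → 1 row(s).
- a[4] team_id=1, branch=CR → no match; kept with NULLs on the b side.
- a[5] team_id=5, branch=RF → 3 match(es) in b → 3 row(s).
- a[6] team_id=1, branch=RF → no match; kept with NULLs on the b side.
- a[7] team_id=NULL, branch=CR → no match; kept with NULLs on the b side.

(Bob, NULL, Deploy); (Dave, done, Design); (Dave, new, Plan); (Dave, NULL, Refactor); (Eve, NULL, NULL); (Heidi, NULL, NULL); (Mona, NULL, NULL); (Omar, NULL, NULL); (Pia, NULL, NULL); (NULL, done, Design); (NULL, new, Plan); (NULL, NULL, Refactor)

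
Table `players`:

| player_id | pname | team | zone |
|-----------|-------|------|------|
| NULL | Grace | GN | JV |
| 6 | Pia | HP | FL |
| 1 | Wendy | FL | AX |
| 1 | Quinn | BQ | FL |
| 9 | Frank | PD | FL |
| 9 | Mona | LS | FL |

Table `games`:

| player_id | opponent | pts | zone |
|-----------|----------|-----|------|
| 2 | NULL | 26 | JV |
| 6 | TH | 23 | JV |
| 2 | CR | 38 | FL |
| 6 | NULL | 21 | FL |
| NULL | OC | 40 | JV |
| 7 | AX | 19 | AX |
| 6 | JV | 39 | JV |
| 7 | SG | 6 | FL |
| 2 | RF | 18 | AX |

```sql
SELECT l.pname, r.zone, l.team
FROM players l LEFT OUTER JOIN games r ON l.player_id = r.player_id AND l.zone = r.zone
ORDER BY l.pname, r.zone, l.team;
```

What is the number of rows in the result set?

6

LEFT JOIN keeps every row from `players`; unmatched rows get NULL for `games`'s columns.
Matching on l.player_id = r.player_id AND l.zone = r.zone. A NULL in a compared column never satisfies the condition.
- player_id=NULL, zone=JV: no r row matches, row kept with r columns NULL.
- player_id=6, zone=FL: 1 matching r row(s), so 1 row(s) emitted.
- player_id=1, zone=AX: no r row matches, row kept with r columns NULL.
- player_id=1, zone=FL: no r row matches, row kept with r columns NULL.
- player_id=9, zone=FL: no r row matches, row kept with r columns NULL.
- player_id=9, zone=FL: no r row matches, row kept with r columns NULL.
Total: 1 matched + 5 padded = 6 rows.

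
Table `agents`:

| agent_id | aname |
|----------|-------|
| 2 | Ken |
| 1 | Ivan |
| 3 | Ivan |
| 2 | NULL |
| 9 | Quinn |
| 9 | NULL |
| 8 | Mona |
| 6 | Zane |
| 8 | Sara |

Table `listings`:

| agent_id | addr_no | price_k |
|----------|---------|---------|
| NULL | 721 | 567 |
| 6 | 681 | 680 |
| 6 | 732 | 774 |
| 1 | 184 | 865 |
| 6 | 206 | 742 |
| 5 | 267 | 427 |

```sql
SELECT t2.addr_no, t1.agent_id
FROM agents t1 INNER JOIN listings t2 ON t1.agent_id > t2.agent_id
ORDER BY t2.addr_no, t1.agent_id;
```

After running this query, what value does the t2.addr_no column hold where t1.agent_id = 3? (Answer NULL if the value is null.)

INNER JOIN keeps only pairs where the ON condition holds.
Matching on t1.agent_id > t2.agent_id. A NULL in a compared column never satisfies the condition.
- t1[0] agent_id=2 → 1 match(es) in t2 → 1 row(s).
- t1[1] agent_id=1 → no match; dropped.
- t1[2] agent_id=3 → 1 match(es) in t2 → 1 row(s).
- t1[3] agent_id=2 → 1 match(es) in t2 → 1 row(s).
- t1[4] agent_id=9 → 5 match(es) in t2 → 5 row(s).
- t1[5] agent_id=9 → 5 match(es) in t2 → 5 row(s).
- t1[6] agent_id=8 → 5 match(es) in t2 → 5 row(s).
- t1[7] agent_id=6 → 2 match(es) in t2 → 2 row(s).
- t1[8] agent_id=8 → 5 match(es) in t2 → 5 row(s).

184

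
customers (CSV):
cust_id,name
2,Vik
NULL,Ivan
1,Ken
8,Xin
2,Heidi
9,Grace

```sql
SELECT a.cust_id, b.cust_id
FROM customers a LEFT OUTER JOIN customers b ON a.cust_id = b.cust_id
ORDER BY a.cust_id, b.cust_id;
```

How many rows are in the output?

8

LEFT JOIN keeps every row from `customers a`; unmatched rows get NULL for `customers b`'s columns.
Matching on a.cust_id = b.cust_id. A NULL in a compared column never satisfies the condition.
- a[0] cust_id=2 → 2 match(es) in b → 2 row(s).
- a[1] cust_id=NULL → no match; kept with NULLs on the b side.
- a[2] cust_id=1 → 1 match(es) in b → 1 row(s).
- a[3] cust_id=8 → 1 match(es) in b → 1 row(s).
- a[4] cust_id=2 → 2 match(es) in b → 2 row(s).
- a[5] cust_id=9 → 1 match(es) in b → 1 row(s).
Total: 7 matched + 1 padded = 8 rows.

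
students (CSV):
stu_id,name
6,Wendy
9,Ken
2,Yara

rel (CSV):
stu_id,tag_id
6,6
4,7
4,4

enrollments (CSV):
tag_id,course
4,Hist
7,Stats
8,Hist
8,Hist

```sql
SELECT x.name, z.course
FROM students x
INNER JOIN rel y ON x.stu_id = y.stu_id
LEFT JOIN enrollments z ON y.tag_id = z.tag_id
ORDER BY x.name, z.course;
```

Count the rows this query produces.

1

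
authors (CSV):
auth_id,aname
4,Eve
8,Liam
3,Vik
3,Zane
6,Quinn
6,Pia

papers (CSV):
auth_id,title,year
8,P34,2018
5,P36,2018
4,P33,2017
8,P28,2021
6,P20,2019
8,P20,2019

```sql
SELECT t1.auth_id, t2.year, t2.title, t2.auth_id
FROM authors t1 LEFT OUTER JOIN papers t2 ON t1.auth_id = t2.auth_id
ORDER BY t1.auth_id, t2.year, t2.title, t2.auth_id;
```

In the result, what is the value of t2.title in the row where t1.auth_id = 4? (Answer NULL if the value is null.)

LEFT JOIN keeps every row from `authors`; unmatched rows get NULL for `papers`'s columns.
Matching on t1.auth_id = t2.auth_id.
- t1[0] auth_id=4 → 1 match(es) in t2 → 1 row(s).
- t1[1] auth_id=8 → 3 match(es) in t2 → 3 row(s).
- t1[2] auth_id=3 → no match; kept with NULLs on the t2 side.
- t1[3] auth_id=3 → no match; kept with NULLs on the t2 side.
- t1[4] auth_id=6 → 1 match(es) in t2 → 1 row(s).
- t1[5] auth_id=6 → 1 match(es) in t2 → 1 row(s).

P33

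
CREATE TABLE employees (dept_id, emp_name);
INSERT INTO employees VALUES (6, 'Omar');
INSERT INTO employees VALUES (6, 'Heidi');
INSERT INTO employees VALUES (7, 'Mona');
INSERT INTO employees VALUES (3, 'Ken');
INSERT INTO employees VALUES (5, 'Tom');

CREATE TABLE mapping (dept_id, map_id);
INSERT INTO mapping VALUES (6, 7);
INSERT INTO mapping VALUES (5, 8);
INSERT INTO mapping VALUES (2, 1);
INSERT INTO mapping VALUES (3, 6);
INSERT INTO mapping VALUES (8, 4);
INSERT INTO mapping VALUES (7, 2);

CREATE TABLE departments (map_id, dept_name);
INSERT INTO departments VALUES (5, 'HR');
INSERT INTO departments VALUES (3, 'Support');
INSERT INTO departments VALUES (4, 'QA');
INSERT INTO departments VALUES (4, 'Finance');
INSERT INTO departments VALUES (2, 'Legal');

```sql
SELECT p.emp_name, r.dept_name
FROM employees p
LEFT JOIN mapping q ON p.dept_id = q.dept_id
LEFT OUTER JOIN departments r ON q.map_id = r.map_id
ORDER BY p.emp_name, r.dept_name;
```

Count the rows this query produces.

5

Joins associate left-to-right: employees LEFT JOIN mapping on dept_id gives 5 intermediate row(s).
Then LEFT JOIN `departments r` on map_id: each of those 5 rows is kept; rows whose q.map_id has no match in r get NULL for r's columns.
Result: 5 row(s).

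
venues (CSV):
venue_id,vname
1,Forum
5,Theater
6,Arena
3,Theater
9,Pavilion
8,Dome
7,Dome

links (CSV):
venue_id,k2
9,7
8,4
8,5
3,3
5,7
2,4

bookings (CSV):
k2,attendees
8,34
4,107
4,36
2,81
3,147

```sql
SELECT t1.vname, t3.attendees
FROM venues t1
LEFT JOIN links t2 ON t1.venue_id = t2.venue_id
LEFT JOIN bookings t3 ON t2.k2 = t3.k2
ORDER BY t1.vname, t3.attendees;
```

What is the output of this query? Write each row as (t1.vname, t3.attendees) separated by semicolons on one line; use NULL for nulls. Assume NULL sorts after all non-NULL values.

(Arena, NULL); (Dome, 36); (Dome, 107); (Dome, NULL); (Dome, NULL); (Forum, NULL); (Pavilion, NULL); (Theater, 147); (Theater, NULL)

Step 1 — t1 LEFT JOIN t2 on venue_id → 8 row(s).
Then LEFT JOIN `bookings t3` on k2: each of those 8 rows is kept; rows whose t2.k2 has no match in t3 get NULL for t3's columns.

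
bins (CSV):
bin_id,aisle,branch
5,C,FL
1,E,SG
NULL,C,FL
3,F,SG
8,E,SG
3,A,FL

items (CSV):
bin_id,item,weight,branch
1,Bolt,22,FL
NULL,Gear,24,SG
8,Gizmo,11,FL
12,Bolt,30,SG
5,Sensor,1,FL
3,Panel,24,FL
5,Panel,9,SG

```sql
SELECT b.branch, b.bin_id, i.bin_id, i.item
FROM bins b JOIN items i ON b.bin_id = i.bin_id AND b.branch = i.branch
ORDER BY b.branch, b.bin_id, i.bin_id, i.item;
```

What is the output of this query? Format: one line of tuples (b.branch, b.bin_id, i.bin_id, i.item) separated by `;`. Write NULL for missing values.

INNER JOIN keeps only pairs where the ON condition holds.
Matching on b.bin_id = i.bin_id AND b.branch = i.branch. A NULL in a compared column never satisfies the condition.
- b[0] bin_id=5, branch=FL → 1 match(es) in i → 1 row(s).
- b[1] bin_id=1, branch=SG → no match; dropped.
- b[2] bin_id=NULL, branch=FL → no match; dropped.
- b[3] bin_id=3, branch=SG → no match; dropped.
- b[4] bin_id=8, branch=SG → no match; dropped.
- b[5] bin_id=3, branch=FL → 1 match(es) in i → 1 row(s).
After projecting and ordering:
b.branch | b.bin_id | i.bin_id | i.item
FL | 3 | 3 | Panel
FL | 5 | 5 | Sensor

(FL, 3, 3, Panel); (FL, 5, 5, Sensor)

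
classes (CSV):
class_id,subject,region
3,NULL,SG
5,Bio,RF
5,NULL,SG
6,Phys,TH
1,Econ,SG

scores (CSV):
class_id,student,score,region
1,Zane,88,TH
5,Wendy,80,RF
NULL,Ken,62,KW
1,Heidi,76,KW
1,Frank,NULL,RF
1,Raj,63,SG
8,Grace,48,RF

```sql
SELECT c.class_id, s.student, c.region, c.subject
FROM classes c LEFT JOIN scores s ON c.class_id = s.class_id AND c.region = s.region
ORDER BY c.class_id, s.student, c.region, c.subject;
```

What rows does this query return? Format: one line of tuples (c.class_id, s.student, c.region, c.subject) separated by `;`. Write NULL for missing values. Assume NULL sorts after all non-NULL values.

LEFT JOIN keeps every row from `classes`; unmatched rows get NULL for `scores`'s columns.
Matching on c.class_id = s.class_id AND c.region = s.region. A NULL in a compared column never satisfies the condition.
Matched pairs: 2; unmatched c rows kept: 3.

(1, Raj, SG, Econ); (3, NULL, SG, NULL); (5, Wendy, RF, Bio); (5, NULL, SG, NULL); (6, NULL, TH, Phys)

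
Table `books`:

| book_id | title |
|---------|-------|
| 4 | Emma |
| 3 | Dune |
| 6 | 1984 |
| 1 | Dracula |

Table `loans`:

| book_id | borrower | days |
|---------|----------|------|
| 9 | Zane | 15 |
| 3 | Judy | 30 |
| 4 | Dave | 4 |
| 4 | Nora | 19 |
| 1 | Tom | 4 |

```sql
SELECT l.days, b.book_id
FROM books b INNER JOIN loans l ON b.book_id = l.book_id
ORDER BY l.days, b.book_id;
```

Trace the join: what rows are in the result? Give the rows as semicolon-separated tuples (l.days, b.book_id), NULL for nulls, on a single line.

INNER JOIN keeps only pairs where the ON condition holds.
Matching on b.book_id = l.book_id.
Matched pairs: 4.

(4, 1); (4, 4); (19, 4); (30, 3)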